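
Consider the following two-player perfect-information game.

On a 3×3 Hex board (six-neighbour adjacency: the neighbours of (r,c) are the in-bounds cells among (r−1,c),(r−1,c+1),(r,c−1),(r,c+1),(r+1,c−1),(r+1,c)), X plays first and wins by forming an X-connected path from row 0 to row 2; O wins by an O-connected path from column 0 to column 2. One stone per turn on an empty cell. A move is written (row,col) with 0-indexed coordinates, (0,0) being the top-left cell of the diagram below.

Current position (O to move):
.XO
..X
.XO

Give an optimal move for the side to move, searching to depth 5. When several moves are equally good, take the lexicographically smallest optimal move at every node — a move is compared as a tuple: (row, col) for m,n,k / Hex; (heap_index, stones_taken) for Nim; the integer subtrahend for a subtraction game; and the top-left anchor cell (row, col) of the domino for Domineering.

O's best at [.XO/..X/.XO]: (1,1)

p1 O@[.XO/..X/.XO]: (0,0)[OXO/..X/.XO]-1 (1,0)[.XO/O.X/.XO]-1 (1,1)[.XO/.OX/.XO]+1* (2,0)[.XO/..X/OXO]-1
p2 X@[.XO/.OX/.XO]: (0,0)[XXO/.OX/.XO]-1* (1,0)[.XO/XOX/.XO]-1 (2,0)[.XO/.OX/XXO]-1
p3 O@[XXO/.OX/.XO]: (1,0)[XXO/OOX/.XO]+1* (2,0)[XXO/.OX/OXO]+1
p4 X@[XXO/OOX/.XO] terminal -1; root [.XO/..X/.XO] d5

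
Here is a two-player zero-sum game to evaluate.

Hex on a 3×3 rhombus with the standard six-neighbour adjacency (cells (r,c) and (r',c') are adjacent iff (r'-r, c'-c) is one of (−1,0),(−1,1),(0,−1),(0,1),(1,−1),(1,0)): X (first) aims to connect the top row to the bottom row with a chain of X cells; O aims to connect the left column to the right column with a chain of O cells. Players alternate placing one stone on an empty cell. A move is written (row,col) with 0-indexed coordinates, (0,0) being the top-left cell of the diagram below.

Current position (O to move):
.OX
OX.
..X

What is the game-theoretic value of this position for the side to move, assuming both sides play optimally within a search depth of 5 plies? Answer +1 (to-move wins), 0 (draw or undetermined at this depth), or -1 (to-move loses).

value(.OX/OX./..X, O) = -1

p1 O@[.OX/OX./..X]: (0,0)[OOX/OX./..X]-1* (1,2)[.OX/OXO/..X]-1 (2,0)[.OX/OX./O.X]-1 (2,1)[.OX/OX./.OX]-1
p2 X@[OOX/OX./..X]: (1,2)[OOX/OXX/..X]+1* (2,0)[OOX/OX./X.X]+1 (2,1)[OOX/OX./.XX]+1
p3 O@[OOX/OXX/..X] terminal -1; root [.OX/OX./..X] d5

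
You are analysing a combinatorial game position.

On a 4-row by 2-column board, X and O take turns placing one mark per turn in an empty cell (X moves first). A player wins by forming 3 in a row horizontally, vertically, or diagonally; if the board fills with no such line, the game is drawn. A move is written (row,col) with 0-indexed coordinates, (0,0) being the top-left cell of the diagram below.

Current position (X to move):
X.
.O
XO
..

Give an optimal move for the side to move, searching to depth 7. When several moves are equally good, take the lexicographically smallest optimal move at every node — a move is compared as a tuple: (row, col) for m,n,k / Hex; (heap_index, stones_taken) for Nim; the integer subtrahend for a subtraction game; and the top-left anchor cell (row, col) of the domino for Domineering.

X's best at [X./.O/XO/..]: (1,0)

p1 X@[X./.O/XO/..]: (0,1)[XX/.O/XO/..]-1 (1,0)[X./XO/XO/..]+1* (3,0)[X./.O/XO/X.]-1 (3,1)[X./.O/XO/.X]-1
p2 O@[X./XO/XO/..] terminal -1; root [X./.O/XO/..] d7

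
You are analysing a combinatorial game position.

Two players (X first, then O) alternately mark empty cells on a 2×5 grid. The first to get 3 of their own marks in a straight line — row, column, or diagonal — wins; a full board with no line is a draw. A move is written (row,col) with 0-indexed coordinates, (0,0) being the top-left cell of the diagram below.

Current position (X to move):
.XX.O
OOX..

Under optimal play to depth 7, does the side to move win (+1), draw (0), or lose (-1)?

[.XX.O/OOX..] X move#1: (0,0):+1/XXX.O/OOX..*, (0,3):+1/.XXXO/OOX.., (1,3):+1/.XX.O/OOXX., (1,4):+1/.XX.O/OOX.X
[XXX.O/OOX..] end (terminal -1, O#2); searched .XX.O/OOX.. to 7

value(.XX.O/OOX.., X) = +1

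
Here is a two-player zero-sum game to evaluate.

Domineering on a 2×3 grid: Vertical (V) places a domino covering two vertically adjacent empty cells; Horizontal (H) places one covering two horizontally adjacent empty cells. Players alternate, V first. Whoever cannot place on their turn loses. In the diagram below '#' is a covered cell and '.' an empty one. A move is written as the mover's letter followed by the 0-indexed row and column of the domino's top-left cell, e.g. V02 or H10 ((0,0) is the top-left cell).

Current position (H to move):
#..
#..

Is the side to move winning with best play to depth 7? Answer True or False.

ply 1, H at #../#.. | H01=+1→###/#..*; H11=+1→#../###
ply 2: ###/#.. is terminal -1 (V); from #../#.. depth 7

H winning at [#../#..]: True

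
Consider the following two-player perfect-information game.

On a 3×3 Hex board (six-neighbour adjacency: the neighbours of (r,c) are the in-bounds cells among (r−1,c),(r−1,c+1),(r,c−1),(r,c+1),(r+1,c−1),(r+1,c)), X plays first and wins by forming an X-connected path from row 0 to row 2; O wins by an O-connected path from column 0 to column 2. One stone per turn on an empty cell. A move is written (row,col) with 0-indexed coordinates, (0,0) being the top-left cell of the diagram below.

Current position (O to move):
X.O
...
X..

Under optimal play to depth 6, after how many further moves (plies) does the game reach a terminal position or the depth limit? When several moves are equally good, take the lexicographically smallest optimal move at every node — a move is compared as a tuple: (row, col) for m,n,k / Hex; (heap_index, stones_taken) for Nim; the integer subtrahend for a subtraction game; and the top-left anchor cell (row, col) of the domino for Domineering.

ply 1, O at X.O/.../X.. | (0,1)=-1→XOO/.../X..; (1,0)=+1→X.O/O../X..*; (1,1)=-1→X.O/.O./X..; (1,2)=-1→X.O/..O/X..; (2,1)=-1→X.O/.../XO.; (2,2)=-1→X.O/.../X.O
ply 2, X at X.O/O../X.. | (0,1)=-1→XXO/O../X..*; (1,1)=-1→X.O/OX./X..; (1,2)=-1→X.O/O.X/X..; (2,1)=-1→X.O/O../XX.; (2,2)=-1→X.O/O../X.X
ply 3, O at XXO/O../X.. | (1,1)=+1→XXO/OO./X..*; (1,2)=-1→XXO/O.O/X..; (2,1)=-1→XXO/O../XO.; (2,2)=-1→XXO/O../X.O
ply 4: XXO/OO./X.. is terminal -1 (X); from X.O/.../X.. depth 6

PV length from [X.O/.../X..]: 3 plies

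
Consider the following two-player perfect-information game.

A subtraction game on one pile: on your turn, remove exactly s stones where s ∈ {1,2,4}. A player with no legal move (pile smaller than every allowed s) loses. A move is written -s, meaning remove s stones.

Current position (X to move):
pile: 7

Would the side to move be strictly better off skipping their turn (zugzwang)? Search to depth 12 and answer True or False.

zugzwang(7, X) = False

[7] X move#1: -1:+1/6*, -2:-1/5, -4:+1/3
[6] O move#2: -1:-1/5*, -2:-1/4, -4:-1/2
[5] X move#3: -1:-1/4, -2:+1/3*, -4:-1/1
[3] O move#4: -1:-1/2*, -2:-1/1
[2] X move#5: -1:-1/1, -2:+1/0*
[0] end (terminal -1, O#6); searched 7 to 12
if X skipped the turn, O would face:
~ [7] O move#1: -1:+1/6*, -2:-1/5, -4:+1/3
~ [6] X move#2: -1:-1/5*, -2:-1/4, -4:-1/2
~ [5] O move#3: -1:-1/4, -2:+1/3*, -4:-1/1
~ [3] X move#4: -1:-1/2*, -2:-1/1
~ [2] O move#5: -1:-1/1, -2:+1/0*
~ [0] end (terminal -1, X#6); searched 7 to 12
compare (X): move=+1 vs pass=-1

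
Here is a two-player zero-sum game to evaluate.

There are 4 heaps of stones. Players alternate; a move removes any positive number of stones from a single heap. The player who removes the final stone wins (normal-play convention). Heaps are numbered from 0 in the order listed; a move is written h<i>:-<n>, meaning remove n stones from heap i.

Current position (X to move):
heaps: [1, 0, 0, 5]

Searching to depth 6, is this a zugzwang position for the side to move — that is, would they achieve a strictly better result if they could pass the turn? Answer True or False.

zugzwang((1,0,0,5), X) = False

ply 1, X at (1,0,0,5) | h0:-1=-1→(0,0,0,5); h3:-1=-1→(1,0,0,4); h3:-2=-1→(1,0,0,3); h3:-3=-1→(1,0,0,2); h3:-4=+1→(1,0,0,1)*; h3:-5=-1→(1,0,0,0)
ply 2, O at (1,0,0,1) | h0:-1=-1→(0,0,0,1)*; h3:-1=-1→(1,0,0,0)
ply 3, X at (0,0,0,1) | h3:-1=+1→(0,0,0,0)*
ply 4: (0,0,0,0) is terminal -1 (O); from (1,0,0,5) depth 6
pass branch (O moves first from the same position):
  | ply 1, O at (1,0,0,5) | h0:-1=-1→(0,0,0,5); h3:-1=-1→(1,0,0,4); h3:-2=-1→(1,0,0,3); h3:-3=-1→(1,0,0,2); h3:-4=+1→(1,0,0,1)*; h3:-5=-1→(1,0,0,0)
  | ply 2, X at (1,0,0,1) | h0:-1=-1→(0,0,0,1)*; h3:-1=-1→(1,0,0,0)
  | ply 3, O at (0,0,0,1) | h3:-1=+1→(0,0,0,0)*
  | ply 4: (0,0,0,0) is terminal -1 (X); from (1,0,0,5) depth 6
X moving scores +1; X passing scores -1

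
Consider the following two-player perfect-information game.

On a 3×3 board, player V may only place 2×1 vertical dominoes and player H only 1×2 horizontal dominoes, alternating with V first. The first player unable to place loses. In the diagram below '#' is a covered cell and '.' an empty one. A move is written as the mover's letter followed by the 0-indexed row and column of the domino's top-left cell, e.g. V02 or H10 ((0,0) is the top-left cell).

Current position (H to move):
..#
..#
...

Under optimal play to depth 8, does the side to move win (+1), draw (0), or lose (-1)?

p1 H@[..#/..#/...]: H00[###/..#/...]-1 H10[..#/###/...]+1* H20[..#/..#/##.]-1 H21[..#/..#/.##]-1
p2 V@[..#/###/...] terminal -1; root [..#/..#/...] d8

value(..#/..#/..., H) = +1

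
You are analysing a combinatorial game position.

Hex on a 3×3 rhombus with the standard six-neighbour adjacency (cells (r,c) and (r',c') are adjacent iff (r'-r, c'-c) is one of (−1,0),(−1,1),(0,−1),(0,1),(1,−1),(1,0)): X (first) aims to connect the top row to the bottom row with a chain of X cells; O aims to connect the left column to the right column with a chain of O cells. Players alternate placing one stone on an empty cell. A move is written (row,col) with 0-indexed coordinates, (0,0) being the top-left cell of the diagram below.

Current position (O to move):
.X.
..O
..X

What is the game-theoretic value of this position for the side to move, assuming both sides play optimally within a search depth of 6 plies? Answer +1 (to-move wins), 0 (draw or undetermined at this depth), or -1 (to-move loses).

value(.X./..O/..X, O) = +1

p1 O@[.X./..O/..X]: (0,0)[OX./..O/..X]-1 (0,2)[.XO/..O/..X]-1 (1,0)[.X./O.O/..X]-1 (1,1)[.X./.OO/..X]+1* (2,0)[.X./..O/O.X]+1 (2,1)[.X./..O/.OX]-1
p2 X@[.X./.OO/..X]: (0,0)[XX./.OO/..X]-1* (0,2)[.XX/.OO/..X]-1 (1,0)[.X./XOO/..X]-1 (2,0)[.X./.OO/X.X]-1 (2,1)[.X./.OO/.XX]-1
p3 O@[XX./.OO/..X]: (0,2)[XXO/.OO/..X]+1* (1,0)[XX./OOO/..X]+1 (2,0)[XX./.OO/O.X]+1 (2,1)[XX./.OO/.OX]+1
p4 X@[XXO/.OO/..X]: (1,0)[XXO/XOO/..X]-1* (2,0)[XXO/.OO/X.X]-1 (2,1)[XXO/.OO/.XX]-1
p5 O@[XXO/XOO/..X]: (2,0)[XXO/XOO/O.X]+1* (2,1)[XXO/XOO/.OX]-1
p6 X@[XXO/XOO/O.X] terminal -1; root [.X./..O/..X] d6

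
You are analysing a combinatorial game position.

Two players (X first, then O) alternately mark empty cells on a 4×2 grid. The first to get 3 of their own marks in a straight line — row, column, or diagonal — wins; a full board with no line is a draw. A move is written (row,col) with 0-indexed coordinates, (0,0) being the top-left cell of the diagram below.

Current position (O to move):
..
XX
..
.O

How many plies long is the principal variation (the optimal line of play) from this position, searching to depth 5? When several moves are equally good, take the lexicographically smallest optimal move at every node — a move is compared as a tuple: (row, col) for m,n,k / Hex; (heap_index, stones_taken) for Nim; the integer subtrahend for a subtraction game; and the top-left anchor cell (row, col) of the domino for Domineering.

PV length from [../XX/../.O]: 5 plies

ply 1, O at ../XX/../.O | (0,0)=+0→O./XX/../.O*; (0,1)=-1→.O/XX/../.O; (2,0)=+0→../XX/O./.O; (2,1)=-1→../XX/.O/.O; (3,0)=+0→../XX/../OO
ply 2, X at O./XX/../.O | (0,1)=+0→OX/XX/../.O*; (2,0)=+0→O./XX/X./.O; (2,1)=+0→O./XX/.X/.O; (3,0)=+0→O./XX/../XO
ply 3, O at OX/XX/../.O | (2,0)=-1→OX/XX/O./.O; (2,1)=+0→OX/XX/.O/.O*; (3,0)=-1→OX/XX/../OO
ply 4, X at OX/XX/.O/.O | (2,0)=+0→OX/XX/XO/.O*; (3,0)=+0→OX/XX/.O/XO
ply 5, O at OX/XX/XO/.O | (3,0)=+0→OX/XX/XO/OO*
ply 6: OX/XX/XO/OO is terminal +0 (X); from ../XX/../.O depth 5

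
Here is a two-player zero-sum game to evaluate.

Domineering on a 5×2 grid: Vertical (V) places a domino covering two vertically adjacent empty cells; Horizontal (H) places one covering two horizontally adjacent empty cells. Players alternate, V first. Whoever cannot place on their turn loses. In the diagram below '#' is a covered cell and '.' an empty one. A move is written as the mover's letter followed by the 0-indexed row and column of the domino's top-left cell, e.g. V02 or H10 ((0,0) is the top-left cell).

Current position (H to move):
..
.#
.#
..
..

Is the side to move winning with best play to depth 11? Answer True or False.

H winning at [../.#/.#/../..]: True

p1 H@[../.#/.#/../..]: H00[##/.#/.#/../..]-1 H30[../.#/.#/##/..]+1* H40[../.#/.#/../##]+1
p2 V@[../.#/.#/##/..]: V00[#./##/.#/##/..]-1* V10[../##/##/##/..]-1
p3 H@[#./##/.#/##/..]: H40[#./##/.#/##/##]+1*
p4 V@[#./##/.#/##/##] terminal -1; root [../.#/.#/../..] d11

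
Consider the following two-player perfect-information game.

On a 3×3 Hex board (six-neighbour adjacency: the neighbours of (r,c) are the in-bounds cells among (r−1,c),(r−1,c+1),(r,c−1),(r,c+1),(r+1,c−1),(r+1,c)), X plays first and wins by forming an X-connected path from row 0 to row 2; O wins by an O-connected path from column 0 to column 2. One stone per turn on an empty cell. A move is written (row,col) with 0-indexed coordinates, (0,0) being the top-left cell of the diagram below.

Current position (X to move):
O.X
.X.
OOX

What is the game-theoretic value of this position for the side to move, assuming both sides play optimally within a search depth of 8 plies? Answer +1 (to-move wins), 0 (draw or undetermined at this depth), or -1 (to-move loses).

value(O.X/.X./OOX, X) = +1

[O.X/.X./OOX] X move#1: (0,1):-1/OXX/.X./OOX, (1,0):-1/O.X/XX./OOX, (1,2):+1/O.X/.XX/OOX*
[O.X/.XX/OOX] end (terminal -1, O#2); searched O.X/.X./OOX to 8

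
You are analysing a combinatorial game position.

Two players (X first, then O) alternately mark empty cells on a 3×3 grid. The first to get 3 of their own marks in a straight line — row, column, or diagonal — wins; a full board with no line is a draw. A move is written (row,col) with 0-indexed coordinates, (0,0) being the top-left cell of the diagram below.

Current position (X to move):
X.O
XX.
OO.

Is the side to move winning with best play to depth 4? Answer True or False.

X winning at [X.O/XX./OO.]: True

[X.O/XX./OO.] X move#1: (0,1):-1/XXO/XX./OO., (1,2):+1/X.O/XXX/OO.*, (2,2):+1/X.O/XX./OOX
[X.O/XXX/OO.] end (terminal -1, O#2); searched X.O/XX./OO. to 4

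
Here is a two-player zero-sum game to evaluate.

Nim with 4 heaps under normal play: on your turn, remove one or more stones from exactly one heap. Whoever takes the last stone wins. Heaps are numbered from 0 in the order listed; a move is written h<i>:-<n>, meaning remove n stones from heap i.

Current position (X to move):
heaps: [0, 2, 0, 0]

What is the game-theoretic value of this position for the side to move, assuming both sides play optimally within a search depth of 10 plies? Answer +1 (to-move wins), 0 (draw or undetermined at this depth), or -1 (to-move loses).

p1 X@[(0,2,0,0)]: h1:-1[(0,1,0,0)]-1 h1:-2[(0,0,0,0)]+1*
p2 O@[(0,0,0,0)] terminal -1; root [(0,2,0,0)] d10

value((0,2,0,0), X) = +1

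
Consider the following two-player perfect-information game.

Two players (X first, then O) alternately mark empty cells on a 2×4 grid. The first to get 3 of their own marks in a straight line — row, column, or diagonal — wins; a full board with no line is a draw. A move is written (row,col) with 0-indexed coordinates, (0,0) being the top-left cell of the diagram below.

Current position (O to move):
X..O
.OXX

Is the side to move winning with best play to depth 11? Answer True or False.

O winning at [X..O/.OXX]: False

[X..O/.OXX] O move#1: (0,1):+0/XO.O/.OXX*, (0,2):+0/X.OO/.OXX, (1,0):+0/X..O/OOXX
[XO.O/.OXX] X move#2: (0,2):+0/XOXO/.OXX*, (1,0):-1/XO.O/XOXX
[XOXO/.OXX] O move#3: (1,0):+0/XOXO/OOXX*
[XOXO/OOXX] end (terminal +0, X#4); searched X..O/.OXX to 11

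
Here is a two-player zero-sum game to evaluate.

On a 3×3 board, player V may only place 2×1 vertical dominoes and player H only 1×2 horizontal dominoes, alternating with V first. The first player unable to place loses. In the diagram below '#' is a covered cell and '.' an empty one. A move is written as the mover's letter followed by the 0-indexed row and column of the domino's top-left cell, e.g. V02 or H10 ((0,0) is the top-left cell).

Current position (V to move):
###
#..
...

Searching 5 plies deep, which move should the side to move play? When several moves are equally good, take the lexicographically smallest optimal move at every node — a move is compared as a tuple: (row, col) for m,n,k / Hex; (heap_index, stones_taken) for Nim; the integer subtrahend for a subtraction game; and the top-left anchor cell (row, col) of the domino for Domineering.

p1 V@[###/#../...]: V11[###/##./.#.]+1* V12[###/#.#/..#]-1
p2 H@[###/##./.#.] terminal -1; root [###/#../...] d5

V's best at [###/#../...]: V11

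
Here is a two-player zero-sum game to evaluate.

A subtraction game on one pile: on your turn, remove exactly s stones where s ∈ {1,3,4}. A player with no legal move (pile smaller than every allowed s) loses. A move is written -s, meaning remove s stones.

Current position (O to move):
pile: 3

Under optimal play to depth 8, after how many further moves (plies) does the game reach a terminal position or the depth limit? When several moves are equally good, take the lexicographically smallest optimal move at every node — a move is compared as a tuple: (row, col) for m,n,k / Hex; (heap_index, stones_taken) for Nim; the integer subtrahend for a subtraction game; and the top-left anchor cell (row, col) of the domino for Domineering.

ply 1, O at 3 | -1=+1→2*; -3=+1→0
ply 2, X at 2 | -1=-1→1*
ply 3, O at 1 | -1=+1→0*
ply 4: 0 is terminal -1 (X); from 3 depth 8

PV length from [3]: 3 plies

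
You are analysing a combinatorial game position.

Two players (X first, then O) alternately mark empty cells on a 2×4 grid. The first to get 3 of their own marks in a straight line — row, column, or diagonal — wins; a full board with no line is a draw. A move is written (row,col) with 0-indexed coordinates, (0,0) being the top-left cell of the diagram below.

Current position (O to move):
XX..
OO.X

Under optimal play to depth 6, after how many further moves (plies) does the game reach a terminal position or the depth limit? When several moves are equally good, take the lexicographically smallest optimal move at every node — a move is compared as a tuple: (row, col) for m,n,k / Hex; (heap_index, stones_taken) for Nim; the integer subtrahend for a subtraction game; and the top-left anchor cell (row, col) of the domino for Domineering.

PV length from [XX../OO.X]: 1 ply

ply 1, O at XX../OO.X | (0,2)=+0→XXO./OO.X; (0,3)=-1→XX.O/OO.X; (1,2)=+1→XX../OOOX*
ply 2: XX../OOOX is terminal -1 (X); from XX../OO.X depth 6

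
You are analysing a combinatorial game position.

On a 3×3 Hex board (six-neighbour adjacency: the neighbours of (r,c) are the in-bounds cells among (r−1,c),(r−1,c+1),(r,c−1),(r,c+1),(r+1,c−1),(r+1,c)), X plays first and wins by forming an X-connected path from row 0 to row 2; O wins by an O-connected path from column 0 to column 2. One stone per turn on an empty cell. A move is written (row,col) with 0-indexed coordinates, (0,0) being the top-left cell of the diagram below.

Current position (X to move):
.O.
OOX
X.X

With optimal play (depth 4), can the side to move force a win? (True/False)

X winning at [.O./OOX/X.X]: True

[.O./OOX/X.X] X move#1: (0,0):-1/XO./OOX/X.X, (0,2):+1/.OX/OOX/X.X*, (2,1):-1/.O./OOX/XXX
[.OX/OOX/X.X] end (terminal -1, O#2); searched .O./OOX/X.X to 4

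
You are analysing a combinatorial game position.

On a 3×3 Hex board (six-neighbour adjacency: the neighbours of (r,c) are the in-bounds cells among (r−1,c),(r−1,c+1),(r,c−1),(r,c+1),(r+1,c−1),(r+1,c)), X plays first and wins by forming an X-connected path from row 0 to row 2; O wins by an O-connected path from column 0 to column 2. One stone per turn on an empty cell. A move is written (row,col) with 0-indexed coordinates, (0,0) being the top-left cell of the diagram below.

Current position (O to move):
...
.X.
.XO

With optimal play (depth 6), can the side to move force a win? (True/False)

O winning at [.../.X./.XO]: False

ply 1, O at .../.X./.XO | (0,0)=-1→O../.X./.XO*; (0,1)=-1→.O./.X./.XO; (0,2)=-1→..O/.X./.XO; (1,0)=-1→.../OX./.XO; (1,2)=-1→.../.XO/.XO; (2,0)=-1→.../.X./OXO
ply 2, X at O../.X./.XO | (0,1)=+1→OX./.X./.XO*; (0,2)=+1→O.X/.X./.XO; (1,0)=+1→O../XX./.XO; (1,2)=+1→O../.XX/.XO; (2,0)=+1→O../.X./XXO
ply 3: OX./.X./.XO is terminal -1 (O); from .../.X./.XO depth 6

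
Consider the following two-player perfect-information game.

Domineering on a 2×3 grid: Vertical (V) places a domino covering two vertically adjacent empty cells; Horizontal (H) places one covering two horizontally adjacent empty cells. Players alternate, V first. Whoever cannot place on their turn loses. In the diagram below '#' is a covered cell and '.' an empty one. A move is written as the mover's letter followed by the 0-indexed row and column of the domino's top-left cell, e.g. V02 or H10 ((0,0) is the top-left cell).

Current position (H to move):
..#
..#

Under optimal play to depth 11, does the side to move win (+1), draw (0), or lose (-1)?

value(..#/..#, H) = +1

[..#/..#] H move#1: H00:+1/###/..#*, H10:+1/..#/###
[###/..#] end (terminal -1, V#2); searched ..#/..# to 11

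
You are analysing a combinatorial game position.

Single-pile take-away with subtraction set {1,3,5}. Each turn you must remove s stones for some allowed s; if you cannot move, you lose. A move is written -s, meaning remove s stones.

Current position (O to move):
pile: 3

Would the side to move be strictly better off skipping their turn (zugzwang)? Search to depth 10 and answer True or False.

zugzwang(3, O) = False

[3] O move#1: -1:+1/2*, -3:+1/0
[2] X move#2: -1:-1/1*
[1] O move#3: -1:+1/0*
[0] end (terminal -1, X#4); searched 3 to 10
suppose O passes — search the same position with X to move:
pass> [3] X move#1: -1:+1/2*, -3:+1/0
pass> [2] O move#2: -1:-1/1*
pass> [1] X move#3: -1:+1/0*
pass> [0] end (terminal -1, O#4); searched 3 to 10
for O: play +1, pass -1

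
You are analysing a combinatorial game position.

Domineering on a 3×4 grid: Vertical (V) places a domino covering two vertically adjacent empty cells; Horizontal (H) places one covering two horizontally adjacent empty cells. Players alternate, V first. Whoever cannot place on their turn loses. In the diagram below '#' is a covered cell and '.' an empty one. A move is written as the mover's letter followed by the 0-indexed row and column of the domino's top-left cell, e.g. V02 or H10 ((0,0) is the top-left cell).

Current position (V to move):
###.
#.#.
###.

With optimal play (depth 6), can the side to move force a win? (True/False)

ply 1, V at ###./#.#./###. | V03=+1→####/#.##/###.*; V13=+1→###./#.##/####
ply 2: ####/#.##/###. is terminal -1 (H); from ###./#.#./###. depth 6

V winning at [###./#.#./###.]: True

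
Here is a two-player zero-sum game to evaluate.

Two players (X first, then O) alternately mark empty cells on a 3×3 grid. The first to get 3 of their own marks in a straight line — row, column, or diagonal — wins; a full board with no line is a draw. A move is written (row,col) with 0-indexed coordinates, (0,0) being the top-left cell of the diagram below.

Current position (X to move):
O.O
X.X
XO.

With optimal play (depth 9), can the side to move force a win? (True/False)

[O.O/X.X/XO.] X move#1: (0,1):+0/OXO/X.X/XO., (1,1):+1/O.O/XXX/XO.*, (2,2):-1/O.O/X.X/XOX
[O.O/XXX/XO.] end (terminal -1, O#2); searched O.O/X.X/XO. to 9

X winning at [O.O/X.X/XO.]: True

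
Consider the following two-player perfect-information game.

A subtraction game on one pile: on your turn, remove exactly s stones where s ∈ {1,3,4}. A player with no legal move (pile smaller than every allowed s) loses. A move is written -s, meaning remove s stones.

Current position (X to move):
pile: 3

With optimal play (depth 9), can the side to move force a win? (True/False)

X winning at [3]: True

ply 1, X at 3 | -1=+1→2*; -3=+1→0
ply 2, O at 2 | -1=-1→1*
ply 3, X at 1 | -1=+1→0*
ply 4: 0 is terminal -1 (O); from 3 depth 9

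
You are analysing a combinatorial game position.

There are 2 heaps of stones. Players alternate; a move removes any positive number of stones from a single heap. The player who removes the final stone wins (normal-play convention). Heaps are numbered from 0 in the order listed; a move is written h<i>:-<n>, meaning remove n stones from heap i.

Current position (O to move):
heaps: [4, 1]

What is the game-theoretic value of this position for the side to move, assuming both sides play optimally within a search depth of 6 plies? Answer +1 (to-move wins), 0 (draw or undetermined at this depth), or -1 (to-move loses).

value((4,1), O) = +1

ply 1, O at (4,1) | h0:-1=-1→(3,1); h0:-2=-1→(2,1); h0:-3=+1→(1,1)*; h0:-4=-1→(0,1); h1:-1=-1→(4,0)
ply 2, X at (1,1) | h0:-1=-1→(0,1)*; h1:-1=-1→(1,0)
ply 3, O at (0,1) | h1:-1=+1→(0,0)*
ply 4: (0,0) is terminal -1 (X); from (4,1) depth 6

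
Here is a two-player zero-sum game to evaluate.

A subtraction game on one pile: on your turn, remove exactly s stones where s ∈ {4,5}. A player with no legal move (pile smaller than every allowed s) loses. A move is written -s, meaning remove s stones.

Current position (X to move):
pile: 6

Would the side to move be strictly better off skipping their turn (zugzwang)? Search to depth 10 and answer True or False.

zugzwang(6, X) = False

[6] X move#1: -4:+1/2*, -5:+1/1
[2] end (terminal -1, O#2); searched 6 to 10
suppose X passes — search the same position with O to move:
pass> [6] O move#1: -4:+1/2*, -5:+1/1
pass> [2] end (terminal -1, X#2); searched 6 to 10
for X: play +1, pass -1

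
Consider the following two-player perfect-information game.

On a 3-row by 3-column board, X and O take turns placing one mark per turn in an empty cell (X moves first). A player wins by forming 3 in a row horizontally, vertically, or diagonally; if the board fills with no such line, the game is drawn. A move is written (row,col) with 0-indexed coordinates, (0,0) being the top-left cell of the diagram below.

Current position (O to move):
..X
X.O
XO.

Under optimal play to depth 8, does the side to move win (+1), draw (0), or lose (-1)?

value(..X/X.O/XO., O) = -1

p1 O@[..X/X.O/XO.]: (0,0)[O.X/X.O/XO.]-1* (0,1)[.OX/X.O/XO.]-1 (1,1)[..X/XOO/XO.]-1 (2,2)[..X/X.O/XOO]-1
p2 X@[O.X/X.O/XO.]: (0,1)[OXX/X.O/XO.]+0 (1,1)[O.X/XXO/XO.]+1* (2,2)[O.X/X.O/XOX]+0
p3 O@[O.X/XXO/XO.] terminal -1; root [..X/X.O/XO.] d8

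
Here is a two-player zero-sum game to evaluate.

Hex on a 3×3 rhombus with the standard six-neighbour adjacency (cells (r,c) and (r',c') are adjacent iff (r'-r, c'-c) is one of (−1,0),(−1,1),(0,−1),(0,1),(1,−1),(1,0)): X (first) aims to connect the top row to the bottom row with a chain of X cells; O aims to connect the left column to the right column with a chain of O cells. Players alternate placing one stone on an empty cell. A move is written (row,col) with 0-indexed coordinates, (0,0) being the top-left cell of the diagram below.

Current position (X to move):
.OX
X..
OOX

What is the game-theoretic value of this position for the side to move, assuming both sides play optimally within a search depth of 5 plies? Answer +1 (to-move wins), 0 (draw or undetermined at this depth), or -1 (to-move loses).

ply 1, X at .OX/X../OOX | (0,0)=-1→XOX/X../OOX; (1,1)=-1→.OX/XX./OOX; (1,2)=+1→.OX/X.X/OOX*
ply 2: .OX/X.X/OOX is terminal -1 (O); from .OX/X../OOX depth 5

value(.OX/X../OOX, X) = +1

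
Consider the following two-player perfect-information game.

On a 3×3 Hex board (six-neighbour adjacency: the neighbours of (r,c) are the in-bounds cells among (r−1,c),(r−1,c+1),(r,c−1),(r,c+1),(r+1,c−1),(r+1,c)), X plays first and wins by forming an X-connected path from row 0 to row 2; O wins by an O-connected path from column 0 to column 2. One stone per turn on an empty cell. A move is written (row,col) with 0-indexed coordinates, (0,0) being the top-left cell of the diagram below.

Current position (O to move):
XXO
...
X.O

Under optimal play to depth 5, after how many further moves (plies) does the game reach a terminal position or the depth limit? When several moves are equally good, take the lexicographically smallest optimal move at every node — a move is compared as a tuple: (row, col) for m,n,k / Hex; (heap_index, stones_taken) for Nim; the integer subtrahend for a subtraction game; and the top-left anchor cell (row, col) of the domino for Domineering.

PV length from [XXO/.../X.O]: 2 plies

[XXO/.../X.O] O move#1: (1,0):-1/XXO/O../X.O*, (1,1):-1/XXO/.O./X.O, (1,2):-1/XXO/..O/X.O, (2,1):-1/XXO/.../XOO
[XXO/O../X.O] X move#2: (1,1):+1/XXO/OX./X.O*, (1,2):-1/XXO/O.X/X.O, (2,1):-1/XXO/O../XXO
[XXO/OX./X.O] end (terminal -1, O#3); searched XXO/.../X.O to 5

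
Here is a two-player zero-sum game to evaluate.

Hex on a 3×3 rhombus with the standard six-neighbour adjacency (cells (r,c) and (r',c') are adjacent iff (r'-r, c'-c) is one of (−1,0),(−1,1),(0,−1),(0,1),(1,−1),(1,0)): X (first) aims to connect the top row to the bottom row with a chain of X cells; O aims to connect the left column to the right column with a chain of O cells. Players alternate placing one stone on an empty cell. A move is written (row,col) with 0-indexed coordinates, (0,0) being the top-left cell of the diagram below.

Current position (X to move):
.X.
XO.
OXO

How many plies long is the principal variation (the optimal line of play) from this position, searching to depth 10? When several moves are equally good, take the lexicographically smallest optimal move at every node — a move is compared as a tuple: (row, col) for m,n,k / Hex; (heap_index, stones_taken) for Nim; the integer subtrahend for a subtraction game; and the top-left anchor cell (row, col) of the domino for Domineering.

PV length from [.X./XO./OXO]: 2 plies

[.X./XO./OXO] X move#1: (0,0):-1/XX./XO./OXO*, (0,2):-1/.XX/XO./OXO, (1,2):-1/.X./XOX/OXO
[XX./XO./OXO] O move#2: (0,2):+1/XXO/XO./OXO*, (1,2):+1/XX./XOO/OXO
[XXO/XO./OXO] end (terminal -1, X#3); searched .X./XO./OXO to 10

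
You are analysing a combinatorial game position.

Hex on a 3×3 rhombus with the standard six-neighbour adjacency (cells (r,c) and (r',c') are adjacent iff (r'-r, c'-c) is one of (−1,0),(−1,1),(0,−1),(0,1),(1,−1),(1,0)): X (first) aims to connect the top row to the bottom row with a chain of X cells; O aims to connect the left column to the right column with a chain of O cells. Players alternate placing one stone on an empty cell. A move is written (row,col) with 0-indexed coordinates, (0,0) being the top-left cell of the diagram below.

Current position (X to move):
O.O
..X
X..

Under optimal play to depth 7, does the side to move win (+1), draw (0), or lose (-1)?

value(O.O/..X/X.., X) = +1

p1 X@[O.O/..X/X..]: (0,1)[OXO/..X/X..]+1* (1,0)[O.O/X.X/X..]-1 (1,1)[O.O/.XX/X..]-1 (2,1)[O.O/..X/XX.]-1 (2,2)[O.O/..X/X.X]-1
p2 O@[OXO/..X/X..]: (1,0)[OXO/O.X/X..]-1* (1,1)[OXO/.OX/X..]-1 (2,1)[OXO/..X/XO.]-1 (2,2)[OXO/..X/X.O]-1
p3 X@[OXO/O.X/X..]: (1,1)[OXO/OXX/X..]+1* (2,1)[OXO/O.X/XX.]-1 (2,2)[OXO/O.X/X.X]-1
p4 O@[OXO/OXX/X..] terminal -1; root [O.O/..X/X..] d7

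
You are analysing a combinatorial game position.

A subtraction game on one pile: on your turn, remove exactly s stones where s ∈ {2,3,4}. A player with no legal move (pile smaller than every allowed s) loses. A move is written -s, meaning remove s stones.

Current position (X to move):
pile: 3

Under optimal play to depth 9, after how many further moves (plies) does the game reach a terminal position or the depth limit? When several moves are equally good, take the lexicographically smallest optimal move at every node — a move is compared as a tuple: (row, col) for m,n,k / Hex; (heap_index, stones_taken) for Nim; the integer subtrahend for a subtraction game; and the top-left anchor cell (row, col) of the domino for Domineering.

PV length from [3]: 1 ply

[3] X move#1: -2:+1/1*, -3:+1/0
[1] end (terminal -1, O#2); searched 3 to 9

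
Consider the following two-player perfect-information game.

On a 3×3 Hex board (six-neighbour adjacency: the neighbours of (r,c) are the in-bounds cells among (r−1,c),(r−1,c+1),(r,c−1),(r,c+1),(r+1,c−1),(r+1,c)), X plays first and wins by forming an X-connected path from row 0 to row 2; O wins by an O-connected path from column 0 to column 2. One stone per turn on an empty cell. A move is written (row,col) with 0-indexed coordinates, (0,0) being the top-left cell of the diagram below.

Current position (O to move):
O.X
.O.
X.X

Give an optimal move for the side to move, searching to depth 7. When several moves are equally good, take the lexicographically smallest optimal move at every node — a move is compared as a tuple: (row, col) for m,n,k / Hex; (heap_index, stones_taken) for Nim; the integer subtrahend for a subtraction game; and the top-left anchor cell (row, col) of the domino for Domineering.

O's best at [O.X/.O./X.X]: (1,2)

[O.X/.O./X.X] O move#1: (0,1):-1/OOX/.O./X.X, (1,0):-1/O.X/OO./X.X, (1,2):+1/O.X/.OO/X.X*, (2,1):-1/O.X/.O./XOX
[O.X/.OO/X.X] X move#2: (0,1):-1/OXX/.OO/X.X*, (1,0):-1/O.X/XOO/X.X, (2,1):-1/O.X/.OO/XXX
[OXX/.OO/X.X] O move#3: (1,0):+1/OXX/OOO/X.X*, (2,1):-1/OXX/.OO/XOX
[OXX/OOO/X.X] end (terminal -1, X#4); searched O.X/.O./X.X to 7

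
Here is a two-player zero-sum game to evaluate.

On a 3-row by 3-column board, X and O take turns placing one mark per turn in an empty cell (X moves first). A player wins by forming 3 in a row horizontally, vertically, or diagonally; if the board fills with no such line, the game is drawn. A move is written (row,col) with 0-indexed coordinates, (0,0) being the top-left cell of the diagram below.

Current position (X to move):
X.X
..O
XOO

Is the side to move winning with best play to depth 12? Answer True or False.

[X.X/..O/XOO] X move#1: (0,1):+1/XXX/..O/XOO*, (1,0):+1/X.X/X.O/XOO, (1,1):+1/X.X/.XO/XOO
[XXX/..O/XOO] end (terminal -1, O#2); searched X.X/..O/XOO to 12

X winning at [X.X/..O/XOO]: True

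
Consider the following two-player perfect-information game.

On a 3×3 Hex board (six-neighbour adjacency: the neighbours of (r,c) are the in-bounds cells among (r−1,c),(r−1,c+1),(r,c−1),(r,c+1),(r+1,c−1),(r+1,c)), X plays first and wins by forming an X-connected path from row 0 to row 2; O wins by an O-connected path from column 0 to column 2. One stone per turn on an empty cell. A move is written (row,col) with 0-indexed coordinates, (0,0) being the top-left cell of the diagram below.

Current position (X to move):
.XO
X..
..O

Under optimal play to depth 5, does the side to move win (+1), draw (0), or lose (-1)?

value(.XO/X../..O, X) = +1

ply 1, X at .XO/X../..O | (0,0)=-1→XXO/X../..O; (1,1)=+1→.XO/XX./..O*; (1,2)=-1→.XO/X.X/..O; (2,0)=+1→.XO/X../X.O; (2,1)=+1→.XO/X../.XO
ply 2, O at .XO/XX./..O | (0,0)=-1→OXO/XX./..O*; (1,2)=-1→.XO/XXO/..O; (2,0)=-1→.XO/XX./O.O; (2,1)=-1→.XO/XX./.OO
ply 3, X at OXO/XX./..O | (1,2)=+1→OXO/XXX/..O*; (2,0)=+1→OXO/XX./X.O; (2,1)=+1→OXO/XX./.XO
ply 4, O at OXO/XXX/..O | (2,0)=-1→OXO/XXX/O.O*; (2,1)=-1→OXO/XXX/.OO
ply 5, X at OXO/XXX/O.O | (2,1)=+1→OXO/XXX/OXO*
ply 6: OXO/XXX/OXO is terminal -1 (O); from .XO/X../..O depth 5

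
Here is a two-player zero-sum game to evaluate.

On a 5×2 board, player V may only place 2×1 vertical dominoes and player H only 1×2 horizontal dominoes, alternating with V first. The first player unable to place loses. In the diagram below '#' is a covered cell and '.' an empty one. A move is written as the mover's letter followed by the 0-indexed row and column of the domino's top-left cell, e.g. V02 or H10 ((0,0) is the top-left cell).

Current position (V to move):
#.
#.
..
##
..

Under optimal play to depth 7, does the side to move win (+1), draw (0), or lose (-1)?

p1 V@[#./#./../##/..]: V01[##/##/../##/..]-1* V11[#./##/.#/##/..]-1
p2 H@[##/##/../##/..]: H20[##/##/##/##/..]+1* H40[##/##/../##/##]+1
p3 V@[##/##/##/##/..] terminal -1; root [#./#./../##/..] d7

value(#./#./../##/.., V) = -1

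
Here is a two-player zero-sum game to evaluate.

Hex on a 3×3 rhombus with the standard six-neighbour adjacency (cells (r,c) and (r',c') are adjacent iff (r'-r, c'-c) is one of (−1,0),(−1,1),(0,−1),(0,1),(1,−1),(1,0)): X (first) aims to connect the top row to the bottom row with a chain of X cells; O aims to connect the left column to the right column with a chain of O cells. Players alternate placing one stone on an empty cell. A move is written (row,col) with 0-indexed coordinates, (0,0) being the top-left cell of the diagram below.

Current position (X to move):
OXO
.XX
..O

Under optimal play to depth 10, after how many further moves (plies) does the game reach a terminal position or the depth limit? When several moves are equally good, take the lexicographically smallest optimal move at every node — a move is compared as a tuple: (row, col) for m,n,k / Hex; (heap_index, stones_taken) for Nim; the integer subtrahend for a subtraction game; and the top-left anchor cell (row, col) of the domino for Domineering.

[OXO/.XX/..O] X move#1: (1,0):+1/OXO/XXX/..O*, (2,0):+1/OXO/.XX/X.O, (2,1):+1/OXO/.XX/.XO
[OXO/XXX/..O] O move#2: (2,0):-1/OXO/XXX/O.O*, (2,1):-1/OXO/XXX/.OO
[OXO/XXX/O.O] X move#3: (2,1):+1/OXO/XXX/OXO*
[OXO/XXX/OXO] end (terminal -1, O#4); searched OXO/.XX/..O to 10

PV length from [OXO/.XX/..O]: 3 plies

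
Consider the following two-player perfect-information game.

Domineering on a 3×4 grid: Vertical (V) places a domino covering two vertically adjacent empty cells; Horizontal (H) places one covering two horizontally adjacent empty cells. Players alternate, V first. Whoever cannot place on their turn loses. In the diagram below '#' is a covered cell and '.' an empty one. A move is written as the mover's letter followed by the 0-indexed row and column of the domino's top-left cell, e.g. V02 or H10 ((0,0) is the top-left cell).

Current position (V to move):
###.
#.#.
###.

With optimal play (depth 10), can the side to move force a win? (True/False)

[###./#.#./###.] V move#1: V03:+1/####/#.##/###.*, V13:+1/###./#.##/####
[####/#.##/###.] end (terminal -1, H#2); searched ###./#.#./###. to 10

V winning at [###./#.#./###.]: True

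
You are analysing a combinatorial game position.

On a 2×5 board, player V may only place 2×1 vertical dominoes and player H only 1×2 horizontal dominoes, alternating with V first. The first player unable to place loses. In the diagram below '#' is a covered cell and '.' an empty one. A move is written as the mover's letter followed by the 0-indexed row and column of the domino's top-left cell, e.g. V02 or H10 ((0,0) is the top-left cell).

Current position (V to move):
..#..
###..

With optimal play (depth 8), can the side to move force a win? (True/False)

V winning at [..#../###..]: True

[..#../###..] V move#1: V03:+1/..##./####.*, V04:+1/..#.#/###.#
[..##./####.] H move#2: H00:-1/####./####.*
[####./####.] V move#3: V04:+1/#####/#####*
[#####/#####] end (terminal -1, H#4); searched ..#../###.. to 8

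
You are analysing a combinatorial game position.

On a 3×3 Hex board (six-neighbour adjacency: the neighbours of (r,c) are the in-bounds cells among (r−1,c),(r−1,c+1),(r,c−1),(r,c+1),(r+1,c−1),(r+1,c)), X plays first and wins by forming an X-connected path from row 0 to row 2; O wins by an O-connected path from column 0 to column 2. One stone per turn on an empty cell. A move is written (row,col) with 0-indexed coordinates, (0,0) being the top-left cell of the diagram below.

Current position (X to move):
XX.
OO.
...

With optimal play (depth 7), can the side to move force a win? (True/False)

X winning at [XX./OO./...]: False

ply 1, X at XX./OO./... | (0,2)=-1→XXX/OO./...*; (1,2)=-1→XX./OOX/...; (2,0)=-1→XX./OO./X..; (2,1)=-1→XX./OO./.X.; (2,2)=-1→XX./OO./..X
ply 2, O at XXX/OO./... | (1,2)=+1→XXX/OOO/...*; (2,0)=-1→XXX/OO./O..; (2,1)=+1→XXX/OO./.O.; (2,2)=+1→XXX/OO./..O
ply 3: XXX/OOO/... is terminal -1 (X); from XX./OO./... depth 7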